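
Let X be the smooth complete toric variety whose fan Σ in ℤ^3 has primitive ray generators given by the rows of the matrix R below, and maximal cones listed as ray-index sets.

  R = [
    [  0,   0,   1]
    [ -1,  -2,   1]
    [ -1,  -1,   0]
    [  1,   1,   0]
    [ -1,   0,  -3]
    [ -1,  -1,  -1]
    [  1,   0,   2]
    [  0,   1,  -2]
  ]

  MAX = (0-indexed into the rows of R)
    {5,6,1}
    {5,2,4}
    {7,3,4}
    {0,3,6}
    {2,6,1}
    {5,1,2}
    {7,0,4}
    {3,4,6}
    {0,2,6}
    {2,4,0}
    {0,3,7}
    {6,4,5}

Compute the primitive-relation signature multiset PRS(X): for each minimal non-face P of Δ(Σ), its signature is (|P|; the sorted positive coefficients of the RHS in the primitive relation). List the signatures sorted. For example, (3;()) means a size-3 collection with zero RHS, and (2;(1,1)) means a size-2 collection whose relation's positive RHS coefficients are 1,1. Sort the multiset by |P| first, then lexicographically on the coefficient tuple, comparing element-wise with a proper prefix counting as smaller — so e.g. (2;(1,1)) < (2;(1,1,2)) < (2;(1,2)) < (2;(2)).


14 minimal non-faces of Δ(Σ) (on 8 rays):

  P={2,3}:  v_{2} + v_{3} = 0  ⇒ sig = (2;())
  P={0,5}:  v_{0} + v_{5} = v_{2}  ⇒ sig = (2;(1))
  P={1,7}:  v_{1} + v_{7} = v_{5}  ⇒ sig = (2;(1))
  P={5,7}:  v_{5} + v_{7} = v_{4}  ⇒ sig = (2;(1))
  P={6,7}:  v_{6} + v_{7} = v_{3}  ⇒ sig = (2;(1))
  P={1,3}:  v_{1} + v_{3} = v_{5} + v_{6}  ⇒ sig = (2;(1,1))
  P={2,7}:  v_{2} + v_{7} = v_{0} + v_{4}  ⇒ sig = (2;(1,1))
  P={3,5}:  v_{3} + v_{5} = v_{4} + v_{6}  ⇒ sig = (2;(1,1))
  P={0,1}:  v_{0} + v_{1} = 2·v_{2} + v_{6}  ⇒ sig = (2;(1,2))
  P={1,4}:  v_{1} + v_{4} = 2·v_{5}  ⇒ sig = (2;(2))
  P={0,4,6}:  v_{0} + v_{4} + v_{6} = 0  ⇒ sig = (3;())
  P={0,3,4}:  v_{0} + v_{3} + v_{4} = v_{7}  ⇒ sig = (3;(1))
  P={2,4,6}:  v_{2} + v_{4} + v_{6} = v_{5}  ⇒ sig = (3;(1))
  P={2,5,6}:  v_{2} + v_{5} + v_{6} = v_{1}  ⇒ sig = (3;(1))

so the primitive-relation signature multiset is
[(2;()), (2;(1)), (2;(1)), (2;(1)), (2;(1)), (2;(1,1)), (2;(1,1)), (2;(1,1)), (2;(1,2)), (2;(2)), (3;()), (3;(1)), (3;(1)), (3;(1))]


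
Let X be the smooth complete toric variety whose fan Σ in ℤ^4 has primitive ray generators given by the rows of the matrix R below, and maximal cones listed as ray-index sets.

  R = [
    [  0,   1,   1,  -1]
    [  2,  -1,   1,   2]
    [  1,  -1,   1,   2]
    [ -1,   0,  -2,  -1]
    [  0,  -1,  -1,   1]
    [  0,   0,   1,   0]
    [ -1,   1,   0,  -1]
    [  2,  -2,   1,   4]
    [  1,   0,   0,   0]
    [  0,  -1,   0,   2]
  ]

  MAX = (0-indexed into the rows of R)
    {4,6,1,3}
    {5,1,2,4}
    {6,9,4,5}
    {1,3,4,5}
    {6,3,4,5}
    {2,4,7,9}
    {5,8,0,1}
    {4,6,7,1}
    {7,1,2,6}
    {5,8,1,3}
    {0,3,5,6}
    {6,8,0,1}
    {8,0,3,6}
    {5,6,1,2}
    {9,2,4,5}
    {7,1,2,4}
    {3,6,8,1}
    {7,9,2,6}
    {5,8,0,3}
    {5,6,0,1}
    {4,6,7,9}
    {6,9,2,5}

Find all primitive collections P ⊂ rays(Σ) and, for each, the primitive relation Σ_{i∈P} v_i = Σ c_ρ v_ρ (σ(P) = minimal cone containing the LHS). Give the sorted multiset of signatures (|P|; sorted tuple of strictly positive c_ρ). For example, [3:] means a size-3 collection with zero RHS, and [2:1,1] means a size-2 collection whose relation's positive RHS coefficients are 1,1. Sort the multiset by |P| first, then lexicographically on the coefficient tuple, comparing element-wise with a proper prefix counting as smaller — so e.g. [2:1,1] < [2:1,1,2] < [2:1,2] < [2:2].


The 18 primitive collections of Σ (r=10, n=4):

  {0,4}:  v_{0} + v_{4} = 0  →  sig = [2:]
  {1,9}:  v_{1} + v_{9} = v_{7}  →  sig = [2:1]
  {2,3}:  v_{2} + v_{3} = v_{4}  →  sig = [2:1]
  {2,8}:  v_{2} + v_{8} = v_{1}  →  sig = [2:1]
  {0,9}:  v_{0} + v_{9} = v_{2} + v_{6}  →  sig = [2:1,1]
  {4,8}:  v_{4} + v_{8} = v_{1} + v_{3}  →  sig = [2:1,1]
  {0,2}:  v_{0} + v_{2} = v_{1} + v_{5} + v_{6}  →  sig = [2:1,1,1]
  {0,7}:  v_{0} + v_{7} = v_{1} + v_{2} + v_{6}  →  sig = [2:1,1,1]
  {8,9}:  v_{8} + v_{9} = v_{1} + v_{4} + v_{6}  →  sig = [2:1,1,1]
  {3,7}:  v_{3} + v_{7} = v_{1} + 2·v_{4} + v_{6}  →  sig = [2:1,1,2]
  {7,8}:  v_{7} + v_{8} = 2·v_{1} + v_{4} + v_{6}  →  sig = [2:1,1,2]
  {3,9}:  v_{3} + v_{9} = 2·v_{4} + v_{6}  →  sig = [2:1,2]
  {5,7}:  v_{5} + v_{7} = 2·v_{2}  →  sig = [2:2]
  {0,1,3}:  v_{0} + v_{1} + v_{3} = v_{8}  →  sig = [3:1]
  {2,4,6}:  v_{2} + v_{4} + v_{6} = v_{9}  →  sig = [3:1]
  {5,6,8}:  v_{5} + v_{6} + v_{8} = v_{0}  →  sig = [3:1]
  {1,3,5,6}:  v_{1} + v_{3} + v_{5} + v_{6} = 0  →  sig = [4:]
  {1,4,5,6}:  v_{1} + v_{4} + v_{5} + v_{6} = v_{2}  →  sig = [4:1]

so the primitive-relation signature multiset is
    |P|=2: 13 collections, coeffs (), (1), (1), (1), (1,1), (1,1), (1,1,1), (1,1,1), (1,1,1), (1,1,2), (1,1,2), (1,2), (2)
    |P|=3: 3 collections, coeffs (1), (1), (1)
    |P|=4: 2 collections, coeffs (), (1)


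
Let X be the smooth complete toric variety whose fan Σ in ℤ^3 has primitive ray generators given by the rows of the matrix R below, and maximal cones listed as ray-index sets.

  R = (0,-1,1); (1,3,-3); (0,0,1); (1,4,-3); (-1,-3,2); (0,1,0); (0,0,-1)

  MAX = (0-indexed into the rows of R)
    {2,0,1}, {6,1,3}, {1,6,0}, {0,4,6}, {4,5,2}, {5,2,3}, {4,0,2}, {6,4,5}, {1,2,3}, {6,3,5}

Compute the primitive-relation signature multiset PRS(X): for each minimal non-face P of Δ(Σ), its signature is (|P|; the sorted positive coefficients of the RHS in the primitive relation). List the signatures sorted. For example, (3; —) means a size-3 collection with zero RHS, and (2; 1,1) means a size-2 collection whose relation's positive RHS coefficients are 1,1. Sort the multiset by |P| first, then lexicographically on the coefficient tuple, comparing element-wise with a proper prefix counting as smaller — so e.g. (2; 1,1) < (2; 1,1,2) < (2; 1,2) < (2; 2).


6 collections generate NE(X_Σ); each relation:

  P = {2,6}:  v_{2} + v_{6} = 0 ; sig = (2; —)
  P = {0,5}:  v_{0} + v_{5} = v_{2} ; sig = (2; 1)
  P = {1,4}:  v_{1} + v_{4} = v_{6} ; sig = (2; 1)
  P = {1,5}:  v_{1} + v_{5} = v_{3} ; sig = (2; 1)
  P = {0,3}:  v_{0} + v_{3} = v_{1} + v_{2} ; sig = (2; 1,1)
  P = {3,4}:  v_{3} + v_{4} = v_{5} + v_{6} ; sig = (2; 1,1)

Hence PRS(X_Σ) =
{ (2; —),  (2; 1) ×3,  (2; 1,1) ×2 }


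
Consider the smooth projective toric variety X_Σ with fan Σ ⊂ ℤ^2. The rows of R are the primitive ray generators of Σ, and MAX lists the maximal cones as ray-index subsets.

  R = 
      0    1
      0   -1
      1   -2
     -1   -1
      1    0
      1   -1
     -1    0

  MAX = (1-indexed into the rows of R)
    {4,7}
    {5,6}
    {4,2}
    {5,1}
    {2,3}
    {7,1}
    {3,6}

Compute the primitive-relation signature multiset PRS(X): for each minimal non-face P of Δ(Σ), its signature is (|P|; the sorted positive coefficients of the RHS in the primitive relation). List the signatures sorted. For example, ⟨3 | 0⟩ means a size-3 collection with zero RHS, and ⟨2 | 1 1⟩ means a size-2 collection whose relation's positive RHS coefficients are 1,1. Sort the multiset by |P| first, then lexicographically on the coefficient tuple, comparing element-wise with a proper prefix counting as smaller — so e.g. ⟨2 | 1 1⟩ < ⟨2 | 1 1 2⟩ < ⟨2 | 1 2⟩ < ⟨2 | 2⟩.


|primitive collections| = 14. Relations:

  • {1,2}:  v_{1} + v_{2} = 0  ⇒ sig = ⟨2 | 0⟩
  • {5,7}:  v_{5} + v_{7} = 0  ⇒ sig = ⟨2 | 0⟩
  • {1,3}:  v_{1} + v_{3} = v_{6}  ⇒ sig = ⟨2 | 1⟩
  • {1,4}:  v_{1} + v_{4} = v_{7}  ⇒ sig = ⟨2 | 1⟩
  • {1,6}:  v_{1} + v_{6} = v_{5}  ⇒ sig = ⟨2 | 1⟩
  • {2,5}:  v_{2} + v_{5} = v_{6}  ⇒ sig = ⟨2 | 1⟩
  • {2,6}:  v_{2} + v_{6} = v_{3}  ⇒ sig = ⟨2 | 1⟩
  • {2,7}:  v_{2} + v_{7} = v_{4}  ⇒ sig = ⟨2 | 1⟩
  • {4,5}:  v_{4} + v_{5} = v_{2}  ⇒ sig = ⟨2 | 1⟩
  • {6,7}:  v_{6} + v_{7} = v_{2}  ⇒ sig = ⟨2 | 1⟩
  • {3,5}:  v_{3} + v_{5} = 2·v_{6}  ⇒ sig = ⟨2 | 2⟩
  • {3,7}:  v_{3} + v_{7} = 2·v_{2}  ⇒ sig = ⟨2 | 2⟩
  • {4,6}:  v_{4} + v_{6} = 2·v_{2}  ⇒ sig = ⟨2 | 2⟩
  • {3,4}:  v_{3} + v_{4} = 3·v_{2}  ⇒ sig = ⟨2 | 3⟩

so the primitive-relation signature multiset is
[⟨2 | 0⟩, ⟨2 | 0⟩, ⟨2 | 1⟩, ⟨2 | 1⟩, ⟨2 | 1⟩, ⟨2 | 1⟩, ⟨2 | 1⟩, ⟨2 | 1⟩, ⟨2 | 1⟩, ⟨2 | 1⟩, ⟨2 | 2⟩, ⟨2 | 2⟩, ⟨2 | 2⟩, ⟨2 | 3⟩]


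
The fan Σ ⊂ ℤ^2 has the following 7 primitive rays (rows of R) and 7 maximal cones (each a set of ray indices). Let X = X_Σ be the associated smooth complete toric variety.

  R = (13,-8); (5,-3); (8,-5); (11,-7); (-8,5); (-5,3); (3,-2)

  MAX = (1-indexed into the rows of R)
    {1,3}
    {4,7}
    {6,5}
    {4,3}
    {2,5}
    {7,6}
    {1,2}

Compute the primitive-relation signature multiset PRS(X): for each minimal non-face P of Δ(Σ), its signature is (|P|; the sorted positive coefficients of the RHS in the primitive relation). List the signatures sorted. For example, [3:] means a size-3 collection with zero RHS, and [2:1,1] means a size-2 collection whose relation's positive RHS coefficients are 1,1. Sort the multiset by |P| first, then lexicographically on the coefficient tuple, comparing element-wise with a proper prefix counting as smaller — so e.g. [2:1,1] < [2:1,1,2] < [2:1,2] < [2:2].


Primitive collections (14):

  P={2,6}:  v_{2} + v_{6} = 0 ; sig = [2:]
  P={3,5}:  v_{3} + v_{5} = 0 ; sig = [2:]
  P={1,5}:  v_{1} + v_{5} = v_{2} ; sig = [2:1]
  P={1,6}:  v_{1} + v_{6} = v_{3} ; sig = [2:1]
  P={2,3}:  v_{2} + v_{3} = v_{1} ; sig = [2:1]
  P={2,7}:  v_{2} + v_{7} = v_{3} ; sig = [2:1]
  P={3,6}:  v_{3} + v_{6} = v_{7} ; sig = [2:1]
  P={3,7}:  v_{3} + v_{7} = v_{4} ; sig = [2:1]
  P={4,5}:  v_{4} + v_{5} = v_{7} ; sig = [2:1]
  P={5,7}:  v_{5} + v_{7} = v_{6} ; sig = [2:1]
  P={1,7}:  v_{1} + v_{7} = 2·v_{3} ; sig = [2:2]
  P={2,4}:  v_{2} + v_{4} = 2·v_{3} ; sig = [2:2]
  P={4,6}:  v_{4} + v_{6} = 2·v_{7} ; sig = [2:2]
  P={1,4}:  v_{1} + v_{4} = 3·v_{3} ; sig = [2:3]

Sorted signature multiset PRS(X):
[[2:], [2:], [2:1], [2:1], [2:1], [2:1], [2:1], [2:1], [2:1], [2:1], [2:2], [2:2], [2:2], [2:3]]


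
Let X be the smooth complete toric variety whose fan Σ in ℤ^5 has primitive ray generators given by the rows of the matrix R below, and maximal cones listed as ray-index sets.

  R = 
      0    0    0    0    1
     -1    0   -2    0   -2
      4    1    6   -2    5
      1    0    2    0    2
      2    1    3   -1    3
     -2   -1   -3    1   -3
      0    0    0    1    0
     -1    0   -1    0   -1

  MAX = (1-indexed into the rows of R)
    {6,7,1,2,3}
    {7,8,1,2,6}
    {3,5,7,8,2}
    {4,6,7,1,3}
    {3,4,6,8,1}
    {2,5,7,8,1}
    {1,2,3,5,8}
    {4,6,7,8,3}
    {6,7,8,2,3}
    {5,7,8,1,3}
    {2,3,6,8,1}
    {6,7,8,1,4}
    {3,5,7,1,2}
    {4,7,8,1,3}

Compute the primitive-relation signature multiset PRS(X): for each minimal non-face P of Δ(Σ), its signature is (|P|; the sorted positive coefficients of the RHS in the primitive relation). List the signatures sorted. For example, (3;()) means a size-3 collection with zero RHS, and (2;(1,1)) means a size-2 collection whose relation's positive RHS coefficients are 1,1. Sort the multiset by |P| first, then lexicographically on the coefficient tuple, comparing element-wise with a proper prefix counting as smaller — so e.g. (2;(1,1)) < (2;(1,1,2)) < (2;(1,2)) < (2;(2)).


|primitive collections| = 5. Relations:

  P = {2,4}:  v_{2} + v_{4} = 0  ⟹  sig = (2;())
  P = {5,6}:  v_{5} + v_{6} = 0  ⟹  sig = (2;())
  P = {4,5}:  v_{4} + v_{5} = v_{1} + v_{3} + v_{7} + v_{8}  ⟹  sig = (2;(1,1,1,1))
  P = {1,2,3,7,8}:  v_{1} + v_{2} + v_{3} + v_{7} + v_{8} = v_{5}  ⟹  sig = (5;(1))
  P = {1,3,6,7,8}:  v_{1} + v_{3} + v_{6} + v_{7} + v_{8} = v_{4}  ⟹  sig = (5;(1))

Sorted signature multiset PRS(X):
[(2;()), (2;()), (2;(1,1,1,1)), (5;(1)), (5;(1))]


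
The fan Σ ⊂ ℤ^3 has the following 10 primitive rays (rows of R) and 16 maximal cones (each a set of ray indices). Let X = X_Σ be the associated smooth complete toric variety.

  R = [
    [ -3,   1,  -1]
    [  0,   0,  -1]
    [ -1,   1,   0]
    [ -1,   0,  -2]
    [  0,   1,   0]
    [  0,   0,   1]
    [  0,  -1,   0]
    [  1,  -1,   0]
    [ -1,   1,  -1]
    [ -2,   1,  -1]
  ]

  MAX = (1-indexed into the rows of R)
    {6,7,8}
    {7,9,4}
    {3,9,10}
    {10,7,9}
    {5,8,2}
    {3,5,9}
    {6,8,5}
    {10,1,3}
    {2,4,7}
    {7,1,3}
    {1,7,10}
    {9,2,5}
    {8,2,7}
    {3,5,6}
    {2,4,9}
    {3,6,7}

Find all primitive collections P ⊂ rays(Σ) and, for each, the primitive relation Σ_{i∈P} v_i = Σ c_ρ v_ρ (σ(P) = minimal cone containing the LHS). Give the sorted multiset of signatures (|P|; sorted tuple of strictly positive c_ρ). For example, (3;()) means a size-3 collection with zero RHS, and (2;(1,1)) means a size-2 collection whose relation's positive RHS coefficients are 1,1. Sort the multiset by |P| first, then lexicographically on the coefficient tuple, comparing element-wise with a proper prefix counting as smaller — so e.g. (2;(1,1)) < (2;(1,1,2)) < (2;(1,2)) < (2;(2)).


Σ has 24 primitive collections:

  • {2,6}:  v_{2} + v_{6} = 0 — sig = (2;())
  • {3,8}:  v_{3} + v_{8} = 0 — sig = (2;())
  • {5,7}:  v_{5} + v_{7} = 0 — sig = (2;())
  • {2,3}:  v_{2} + v_{3} = v_{9} — sig = (2;(1))
  • {6,9}:  v_{6} + v_{9} = v_{3} — sig = (2;(1))
  • {8,9}:  v_{8} + v_{9} = v_{2} — sig = (2;(1))
  • {1,5}:  v_{1} + v_{5} = v_{3} + v_{10} — sig = (2;(1,1))
  • {1,8}:  v_{1} + v_{8} = v_{7} + v_{10} — sig = (2;(1,1))
  • {4,5}:  v_{4} + v_{5} = v_{2} + v_{9} — sig = (2;(1,1))
  • {4,6}:  v_{4} + v_{6} = v_{7} + v_{9} — sig = (2;(1,1))
  • {5,10}:  v_{5} + v_{10} = v_{3} + v_{9} — sig = (2;(1,1))
  • {8,10}:  v_{8} + v_{10} = v_{7} + v_{9} — sig = (2;(1,1))
  • {1,2}:  v_{1} + v_{2} = v_{7} + v_{9} + v_{10} — sig = (2;(1,1,1))
  • {2,10}:  v_{2} + v_{10} = v_{7} + 2·v_{9} — sig = (2;(1,2))
  • {3,4}:  v_{3} + v_{4} = v_{7} + 2·v_{9} — sig = (2;(1,2))
  • {4,8}:  v_{4} + v_{8} = 2·v_{2} + v_{7} — sig = (2;(1,2))
  • {6,10}:  v_{6} + v_{10} = 2·v_{3} + v_{7} — sig = (2;(1,2))
  • {1,4}:  v_{1} + v_{4} = 2·v_{7} + 2·v_{9} + v_{10} — sig = (2;(1,2,2))
  • {1,9}:  v_{1} + v_{9} = 2·v_{10} — sig = (2;(2))
  • {1,6}:  v_{1} + v_{6} = 3·v_{3} + 2·v_{7} — sig = (2;(2,3))
  • {4,10}:  v_{4} + v_{10} = 2·v_{7} + 3·v_{9} — sig = (2;(2,3))
  • {2,7,9}:  v_{2} + v_{7} + v_{9} = v_{4} — sig = (3;(1))
  • {3,7,9}:  v_{3} + v_{7} + v_{9} = v_{10} — sig = (3;(1))
  • {3,7,10}:  v_{3} + v_{7} + v_{10} = v_{1} — sig = (3;(1))

Signatures (|P|; sorted positive RHS coefficients), sorted:
    |P|=2: 21 collections, coeffs (), (), (), (1), (1), (1), (1,1), (1,1), (1,1), (1,1), (1,1), (1,1), (1,1,1), (1,2), (1,2), (1,2), (1,2), (1,2,2), (2), (2,3), (2,3)
    |P|=3: 3 collections, coeffs (1), (1), (1)


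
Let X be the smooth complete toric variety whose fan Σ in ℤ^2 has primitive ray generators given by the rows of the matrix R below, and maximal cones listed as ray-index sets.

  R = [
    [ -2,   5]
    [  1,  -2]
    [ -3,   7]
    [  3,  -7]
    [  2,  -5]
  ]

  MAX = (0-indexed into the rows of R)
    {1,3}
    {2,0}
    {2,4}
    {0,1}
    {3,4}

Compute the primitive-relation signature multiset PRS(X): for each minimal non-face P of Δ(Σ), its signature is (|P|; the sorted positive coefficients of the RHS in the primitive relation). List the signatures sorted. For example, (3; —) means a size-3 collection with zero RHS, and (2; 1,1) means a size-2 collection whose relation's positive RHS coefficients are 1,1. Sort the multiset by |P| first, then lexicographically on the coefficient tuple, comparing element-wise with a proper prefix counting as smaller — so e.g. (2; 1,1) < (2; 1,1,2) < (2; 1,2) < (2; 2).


Minimal non-faces — 5 found among 5 rays, 5 max cones:

  {0,4}:  v_{0} + v_{4} = 0  →  sig = (2; —)
  {2,3}:  v_{2} + v_{3} = 0  →  sig = (2; —)
  {0,3}:  v_{0} + v_{3} = v_{1}  →  sig = (2; 1)
  {1,2}:  v_{1} + v_{2} = v_{0}  →  sig = (2; 1)
  {1,4}:  v_{1} + v_{4} = v_{3}  →  sig = (2; 1)

Sorted signature multiset PRS(X):
{ (2; —) ×2,  (2; 1) ×3 }


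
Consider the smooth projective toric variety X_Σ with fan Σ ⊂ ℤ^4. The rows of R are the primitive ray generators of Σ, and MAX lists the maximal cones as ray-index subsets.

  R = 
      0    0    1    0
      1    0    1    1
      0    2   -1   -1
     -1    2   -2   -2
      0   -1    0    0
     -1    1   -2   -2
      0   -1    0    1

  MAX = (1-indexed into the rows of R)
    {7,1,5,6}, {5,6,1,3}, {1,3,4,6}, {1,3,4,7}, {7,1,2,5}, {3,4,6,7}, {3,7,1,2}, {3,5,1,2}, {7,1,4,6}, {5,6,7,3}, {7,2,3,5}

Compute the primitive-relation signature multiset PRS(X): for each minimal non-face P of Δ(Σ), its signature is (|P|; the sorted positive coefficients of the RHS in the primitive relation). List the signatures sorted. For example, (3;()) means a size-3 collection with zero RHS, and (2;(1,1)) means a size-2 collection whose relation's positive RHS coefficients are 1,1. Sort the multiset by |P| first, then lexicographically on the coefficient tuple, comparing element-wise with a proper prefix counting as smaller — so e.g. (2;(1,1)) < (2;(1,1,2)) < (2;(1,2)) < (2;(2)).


The 5 primitive collections of Σ (r=7, n=4):

  {2,4}:  v_{2} + v_{4} = v_{3}  →  sig = (2;(1))
  {4,5}:  v_{4} + v_{5} = v_{6}  →  sig = (2;(1))
  {2,6}:  v_{2} + v_{6} = v_{3} + v_{5}  →  sig = (2;(1,1))
  {1,3,5,7}:  v_{1} + v_{3} + v_{5} + v_{7} = 0  →  sig = (4;())
  {1,3,6,7}:  v_{1} + v_{3} + v_{6} + v_{7} = v_{4}  →  sig = (4;(1))

Signatures (|P|; sorted positive RHS coefficients), sorted:
    |P|=2: 3 collections, coeffs (1), (1), (1,1)
    |P|=4: 2 collections, coeffs (), (1)


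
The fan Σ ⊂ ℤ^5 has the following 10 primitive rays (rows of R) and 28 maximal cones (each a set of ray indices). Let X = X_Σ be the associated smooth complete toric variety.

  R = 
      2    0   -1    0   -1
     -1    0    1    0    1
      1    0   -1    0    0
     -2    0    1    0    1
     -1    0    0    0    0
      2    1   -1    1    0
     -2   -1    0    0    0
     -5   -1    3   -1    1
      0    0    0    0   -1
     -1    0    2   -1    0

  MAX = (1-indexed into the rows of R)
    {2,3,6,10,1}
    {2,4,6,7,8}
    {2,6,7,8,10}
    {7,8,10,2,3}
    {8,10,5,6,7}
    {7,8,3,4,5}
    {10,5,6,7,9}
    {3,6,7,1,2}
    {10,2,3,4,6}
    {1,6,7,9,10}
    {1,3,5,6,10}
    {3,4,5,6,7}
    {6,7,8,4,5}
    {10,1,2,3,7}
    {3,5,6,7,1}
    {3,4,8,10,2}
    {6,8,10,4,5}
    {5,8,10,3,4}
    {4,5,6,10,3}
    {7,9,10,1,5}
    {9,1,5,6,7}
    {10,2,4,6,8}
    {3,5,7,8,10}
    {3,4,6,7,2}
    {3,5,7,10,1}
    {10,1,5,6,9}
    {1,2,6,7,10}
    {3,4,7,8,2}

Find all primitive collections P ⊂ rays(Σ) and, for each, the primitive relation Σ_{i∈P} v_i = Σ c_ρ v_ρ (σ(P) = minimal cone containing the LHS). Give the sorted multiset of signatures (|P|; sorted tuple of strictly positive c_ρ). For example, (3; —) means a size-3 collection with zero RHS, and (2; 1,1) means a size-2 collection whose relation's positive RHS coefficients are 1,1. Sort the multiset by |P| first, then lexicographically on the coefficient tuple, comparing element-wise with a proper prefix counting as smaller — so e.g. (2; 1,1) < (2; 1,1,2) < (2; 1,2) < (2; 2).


Minimal non-faces — 11 found among 10 rays, 28 max cones:

  • {1,4}:  v_{1} + v_{4} = 0  ⇒ sig = (2; —)
  • {2,5}:  v_{2} + v_{5} = v_{4}  ⇒ sig = (2; 1)
  • {1,8}:  v_{1} + v_{8} = v_{7} + v_{10}  ⇒ sig = (2; 1,1)
  • {3,9}:  v_{3} + v_{9} = v_{1} + v_{5}  ⇒ sig = (2; 1,1)
  • {2,9}:  v_{2} + v_{9} = v_{6} + v_{7} + v_{10}  ⇒ sig = (2; 1,1,1)
  • {4,9}:  v_{4} + v_{9} = v_{5} + v_{6} + v_{7} + v_{10}  ⇒ sig = (2; 1,1,1,1)
  • {8,9}:  v_{8} + v_{9} = v_{5} + v_{6} + 2·v_{7} + 2·v_{10}  ⇒ sig = (2; 1,1,2,2)
  • {3,6,8}:  v_{3} + v_{6} + v_{8} = v_{4}  ⇒ sig = (3; 1)
  • {4,7,10}:  v_{4} + v_{7} + v_{10} = v_{8}  ⇒ sig = (3; 1)
  • {3,6,7,10}:  v_{3} + v_{6} + v_{7} + v_{10} = 0  ⇒ sig = (4; —)
  • {1,5,6,7,10}:  v_{1} + v_{5} + v_{6} + v_{7} + v_{10} = v_{9}  ⇒ sig = (5; 1)

Sorted signature multiset PRS(X):
    |P|=2: 7 collections, coeffs (), (1), (1,1), (1,1), (1,1,1), (1,1,1,1), (1,1,2,2)
    |P|=3: 2 collections, coeffs (1), (1)
    |P|=4: 1 collection, coeffs ()
    |P|=5: 1 collection, coeffs (1)


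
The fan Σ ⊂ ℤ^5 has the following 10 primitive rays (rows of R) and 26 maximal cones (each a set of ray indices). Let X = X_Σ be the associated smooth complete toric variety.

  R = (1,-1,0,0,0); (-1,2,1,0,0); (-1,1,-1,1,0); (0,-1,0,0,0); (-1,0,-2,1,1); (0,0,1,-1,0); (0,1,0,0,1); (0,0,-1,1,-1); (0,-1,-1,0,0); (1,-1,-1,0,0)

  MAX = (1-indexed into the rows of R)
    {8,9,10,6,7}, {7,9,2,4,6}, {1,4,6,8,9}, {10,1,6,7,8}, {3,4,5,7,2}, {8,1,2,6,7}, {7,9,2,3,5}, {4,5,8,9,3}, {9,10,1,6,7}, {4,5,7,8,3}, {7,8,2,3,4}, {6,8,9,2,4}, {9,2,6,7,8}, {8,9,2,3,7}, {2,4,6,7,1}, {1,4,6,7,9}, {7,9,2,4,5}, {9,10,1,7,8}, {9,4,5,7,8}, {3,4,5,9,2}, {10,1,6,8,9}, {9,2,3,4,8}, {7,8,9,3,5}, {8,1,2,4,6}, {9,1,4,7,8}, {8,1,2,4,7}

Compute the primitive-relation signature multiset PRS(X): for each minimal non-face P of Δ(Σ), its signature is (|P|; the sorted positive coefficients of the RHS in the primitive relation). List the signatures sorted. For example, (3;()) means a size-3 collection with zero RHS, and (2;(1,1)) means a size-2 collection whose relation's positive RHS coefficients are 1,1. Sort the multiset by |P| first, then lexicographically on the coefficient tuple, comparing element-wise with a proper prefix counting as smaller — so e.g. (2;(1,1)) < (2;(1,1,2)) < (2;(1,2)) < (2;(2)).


Minimal non-faces — 14 found among 10 rays, 26 max cones:

  P={3,6}:  v_{3} + v_{6} = v_{2} + v_{9} — sig = (2;(1,1))
  P={4,10}:  v_{4} + v_{10} = v_{1} + v_{9} — sig = (2;(1,1))
  P={1,3}:  v_{1} + v_{3} = v_{4} + v_{7} + v_{8} — sig = (2;(1,1,1))
  P={2,10}:  v_{2} + v_{10} = v_{6} + v_{7} + v_{8} — sig = (2;(1,1,1))
  P={3,10}:  v_{3} + v_{10} = v_{7} + v_{8} + v_{9} — sig = (2;(1,1,1))
  P={5,6}:  v_{5} + v_{6} = v_{2} + v_{4} + v_{7} + 2·v_{9} — sig = (2;(1,1,1,2))
  P={1,5}:  v_{1} + v_{5} = 2·v_{4} + 2·v_{7} + v_{8} + v_{9} — sig = (2;(1,1,2,2))
  P={5,10}:  v_{5} + v_{10} = v_{4} + 2·v_{7} + v_{8} + 2·v_{9} — sig = (2;(1,1,2,2))
  P={1,2,9}:  v_{1} + v_{2} + v_{9} = 0 — sig = (3;())
  P={2,5,8}:  v_{2} + v_{5} + v_{8} = 2·v_{3} — sig = (3;(2))
  P={4,6,7,8}:  v_{4} + v_{6} + v_{7} + v_{8} = 0 — sig = (4;())
  P={3,4,7,9}:  v_{3} + v_{4} + v_{7} + v_{9} = v_{5} — sig = (4;(1))
  P={1,6,7,8,9}:  v_{1} + v_{6} + v_{7} + v_{8} + v_{9} = v_{10} — sig = (5;(1))
  P={2,4,7,8,9}:  v_{2} + v_{4} + v_{7} + v_{8} + v_{9} = v_{3} — sig = (5;(1))

Signatures (|P|; sorted positive RHS coefficients), sorted:
{ (2;(1,1)) ×2,  (2;(1,1,1)) ×3,  (2;(1,1,1,2)),  (2;(1,1,2,2)) ×2,  (3;()),  (3;(2)),  (4;()),  (4;(1)),  (5;(1)) ×2 }


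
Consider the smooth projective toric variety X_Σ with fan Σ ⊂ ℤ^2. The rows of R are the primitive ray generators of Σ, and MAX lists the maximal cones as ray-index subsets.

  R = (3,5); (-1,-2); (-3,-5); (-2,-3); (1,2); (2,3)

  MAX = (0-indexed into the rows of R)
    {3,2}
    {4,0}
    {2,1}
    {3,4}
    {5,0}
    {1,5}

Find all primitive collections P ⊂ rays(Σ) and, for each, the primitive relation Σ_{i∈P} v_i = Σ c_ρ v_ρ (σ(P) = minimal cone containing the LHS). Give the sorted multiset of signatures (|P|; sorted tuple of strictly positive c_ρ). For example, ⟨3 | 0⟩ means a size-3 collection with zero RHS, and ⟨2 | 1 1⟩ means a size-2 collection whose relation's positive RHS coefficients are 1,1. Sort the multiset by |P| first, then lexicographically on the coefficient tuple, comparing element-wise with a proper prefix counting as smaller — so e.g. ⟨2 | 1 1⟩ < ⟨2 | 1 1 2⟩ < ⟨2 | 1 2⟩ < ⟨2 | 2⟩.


|primitive collections| = 9. Relations:

  P={0,2}:  v_{0} + v_{2} = 0 ; sig = ⟨2 | 0⟩
  P={1,4}:  v_{1} + v_{4} = 0 ; sig = ⟨2 | 0⟩
  P={3,5}:  v_{3} + v_{5} = 0 ; sig = ⟨2 | 0⟩
  P={0,1}:  v_{0} + v_{1} = v_{5} ; sig = ⟨2 | 1⟩
  P={0,3}:  v_{0} + v_{3} = v_{4} ; sig = ⟨2 | 1⟩
  P={1,3}:  v_{1} + v_{3} = v_{2} ; sig = ⟨2 | 1⟩
  P={2,4}:  v_{2} + v_{4} = v_{3} ; sig = ⟨2 | 1⟩
  P={2,5}:  v_{2} + v_{5} = v_{1} ; sig = ⟨2 | 1⟩
  P={4,5}:  v_{4} + v_{5} = v_{0} ; sig = ⟨2 | 1⟩

so the primitive-relation signature multiset is
    ⟨2 | 0⟩
    ⟨2 | 0⟩
    ⟨2 | 0⟩
    ⟨2 | 1⟩
    ⟨2 | 1⟩
    ⟨2 | 1⟩
    ⟨2 | 1⟩
    ⟨2 | 1⟩
    ⟨2 | 1⟩


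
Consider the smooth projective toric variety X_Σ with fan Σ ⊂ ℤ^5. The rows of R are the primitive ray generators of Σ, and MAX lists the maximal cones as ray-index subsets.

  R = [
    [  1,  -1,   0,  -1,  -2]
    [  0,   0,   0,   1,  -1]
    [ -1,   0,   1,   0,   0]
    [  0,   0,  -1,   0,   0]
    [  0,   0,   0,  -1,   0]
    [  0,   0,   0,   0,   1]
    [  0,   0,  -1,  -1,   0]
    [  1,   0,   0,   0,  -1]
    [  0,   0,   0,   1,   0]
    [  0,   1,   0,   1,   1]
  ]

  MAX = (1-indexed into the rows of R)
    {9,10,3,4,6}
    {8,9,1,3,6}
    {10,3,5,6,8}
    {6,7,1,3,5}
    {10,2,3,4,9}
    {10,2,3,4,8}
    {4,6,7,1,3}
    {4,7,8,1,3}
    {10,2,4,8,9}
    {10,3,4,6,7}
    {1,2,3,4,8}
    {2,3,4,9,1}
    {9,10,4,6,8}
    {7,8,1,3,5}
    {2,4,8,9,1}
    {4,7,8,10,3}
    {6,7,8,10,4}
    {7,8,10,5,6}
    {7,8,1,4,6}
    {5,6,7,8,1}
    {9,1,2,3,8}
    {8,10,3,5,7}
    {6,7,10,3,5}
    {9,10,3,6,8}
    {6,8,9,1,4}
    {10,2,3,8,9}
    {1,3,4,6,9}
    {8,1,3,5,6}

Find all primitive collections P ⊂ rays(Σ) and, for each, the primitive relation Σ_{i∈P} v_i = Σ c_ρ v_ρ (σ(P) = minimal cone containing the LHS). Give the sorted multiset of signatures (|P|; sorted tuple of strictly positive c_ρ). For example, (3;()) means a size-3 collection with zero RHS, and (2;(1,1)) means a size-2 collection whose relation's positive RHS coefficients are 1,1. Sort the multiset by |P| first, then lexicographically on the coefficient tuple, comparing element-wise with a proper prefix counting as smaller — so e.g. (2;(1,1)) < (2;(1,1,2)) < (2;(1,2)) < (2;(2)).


|primitive collections| = 10. Relations:

  P = {5,9}:  v_{5} + v_{9} = 0 — sig = (2;())
  P = {1,10}:  v_{1} + v_{10} = v_{8} — sig = (2;(1))
  P = {2,6}:  v_{2} + v_{6} = v_{9} — sig = (2;(1))
  P = {4,5}:  v_{4} + v_{5} = v_{7} — sig = (2;(1))
  P = {7,9}:  v_{7} + v_{9} = v_{4} — sig = (2;(1))
  P = {2,5}:  v_{2} + v_{5} = v_{3} + v_{4} + v_{8} — sig = (2;(1,1,1))
  P = {2,7}:  v_{2} + v_{7} = v_{3} + 2·v_{4} + v_{8} — sig = (2;(1,1,2))
  P = {3,4,6,8}:  v_{3} + v_{4} + v_{6} + v_{8} = 0 — sig = (4;())
  P = {3,4,8,9}:  v_{3} + v_{4} + v_{8} + v_{9} = v_{2} — sig = (4;(1))
  P = {3,6,7,8}:  v_{3} + v_{6} + v_{7} + v_{8} = v_{5} — sig = (4;(1))

Sorted signature multiset PRS(X):
    |P|=2: 7 collections, coeffs (), (1), (1), (1), (1), (1,1,1), (1,1,2)
    |P|=4: 3 collections, coeffs (), (1), (1)


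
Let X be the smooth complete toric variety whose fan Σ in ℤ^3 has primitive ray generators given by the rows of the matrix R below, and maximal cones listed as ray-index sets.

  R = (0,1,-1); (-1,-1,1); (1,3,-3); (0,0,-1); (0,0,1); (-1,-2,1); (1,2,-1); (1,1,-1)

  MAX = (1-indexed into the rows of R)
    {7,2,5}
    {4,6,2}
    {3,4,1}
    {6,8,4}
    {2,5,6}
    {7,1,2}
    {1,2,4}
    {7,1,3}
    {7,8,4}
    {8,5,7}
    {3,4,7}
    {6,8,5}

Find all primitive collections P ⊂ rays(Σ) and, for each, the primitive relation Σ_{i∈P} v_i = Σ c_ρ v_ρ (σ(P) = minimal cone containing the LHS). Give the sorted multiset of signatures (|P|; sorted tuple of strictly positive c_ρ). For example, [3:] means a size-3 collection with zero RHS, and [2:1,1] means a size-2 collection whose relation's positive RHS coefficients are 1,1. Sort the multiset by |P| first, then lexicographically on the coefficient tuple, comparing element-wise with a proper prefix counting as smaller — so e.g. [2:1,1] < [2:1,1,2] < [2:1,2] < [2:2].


|primitive collections| = 12. Relations:

  {2,8}:  v_{2} + v_{8} = 0  ⟹  sig = [2:]
  {4,5}:  v_{4} + v_{5} = 0  ⟹  sig = [2:]
  {6,7}:  v_{6} + v_{7} = 0  ⟹  sig = [2:]
  {1,5}:  v_{1} + v_{5} = v_{2} + v_{7}  ⟹  sig = [2:1,1]
  {1,6}:  v_{1} + v_{6} = v_{2} + v_{4}  ⟹  sig = [2:1,1]
  {1,8}:  v_{1} + v_{8} = v_{4} + v_{7}  ⟹  sig = [2:1,1]
  {3,5}:  v_{3} + v_{5} = v_{1} + v_{7}  ⟹  sig = [2:1,1]
  {3,6}:  v_{3} + v_{6} = v_{1} + v_{4}  ⟹  sig = [2:1,1]
  {2,3}:  v_{2} + v_{3} = 2·v_{1}  ⟹  sig = [2:2]
  {3,8}:  v_{3} + v_{8} = 2·v_{4} + 2·v_{7}  ⟹  sig = [2:2,2]
  {1,4,7}:  v_{1} + v_{4} + v_{7} = v_{3}  ⟹  sig = [3:1]
  {2,4,7}:  v_{2} + v_{4} + v_{7} = v_{1}  ⟹  sig = [3:1]

so the primitive-relation signature multiset is
    |P|=2: 10 collections, coeffs (), (), (), (1,1), (1,1), (1,1), (1,1), (1,1), (2), (2,2)
    |P|=3: 2 collections, coeffs (1), (1)


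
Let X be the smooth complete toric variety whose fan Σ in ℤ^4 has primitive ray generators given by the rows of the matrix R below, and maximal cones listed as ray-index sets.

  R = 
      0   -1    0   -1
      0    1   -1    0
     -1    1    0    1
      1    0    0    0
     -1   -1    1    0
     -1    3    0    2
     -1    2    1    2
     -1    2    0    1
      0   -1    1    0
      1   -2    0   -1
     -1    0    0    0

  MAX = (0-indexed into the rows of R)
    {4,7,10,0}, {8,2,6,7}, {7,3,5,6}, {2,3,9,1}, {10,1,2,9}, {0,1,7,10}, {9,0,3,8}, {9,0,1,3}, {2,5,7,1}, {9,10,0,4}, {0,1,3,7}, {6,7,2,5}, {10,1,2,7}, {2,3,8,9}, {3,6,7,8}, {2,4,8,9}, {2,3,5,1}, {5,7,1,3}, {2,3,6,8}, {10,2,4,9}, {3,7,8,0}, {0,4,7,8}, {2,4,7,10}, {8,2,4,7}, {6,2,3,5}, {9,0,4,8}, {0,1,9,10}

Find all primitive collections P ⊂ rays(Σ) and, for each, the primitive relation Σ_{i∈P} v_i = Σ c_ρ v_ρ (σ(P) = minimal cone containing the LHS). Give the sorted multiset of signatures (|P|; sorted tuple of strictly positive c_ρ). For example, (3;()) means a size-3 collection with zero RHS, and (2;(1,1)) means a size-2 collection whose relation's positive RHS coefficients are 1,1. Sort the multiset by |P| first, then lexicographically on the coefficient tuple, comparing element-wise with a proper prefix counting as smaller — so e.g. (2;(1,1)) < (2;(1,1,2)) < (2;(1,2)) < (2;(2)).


Minimal non-faces — 18 found among 11 rays, 27 max cones:

  P = {1,8}:  v_{1} + v_{8} = 0  ⟹  sig = (2;())
  P = {3,10}:  v_{3} + v_{10} = 0  ⟹  sig = (2;())
  P = {7,9}:  v_{7} + v_{9} = 0  ⟹  sig = (2;())
  P = {0,2}:  v_{0} + v_{2} = v_{10}  ⟹  sig = (2;(1))
  P = {0,5}:  v_{0} + v_{5} = v_{7}  ⟹  sig = (2;(1))
  P = {1,4}:  v_{1} + v_{4} = v_{10}  ⟹  sig = (2;(1))
  P = {1,6}:  v_{1} + v_{6} = v_{5}  ⟹  sig = (2;(1))
  P = {3,4}:  v_{3} + v_{4} = v_{8}  ⟹  sig = (2;(1))
  P = {5,8}:  v_{5} + v_{8} = v_{6}  ⟹  sig = (2;(1))
  P = {8,10}:  v_{8} + v_{10} = v_{4}  ⟹  sig = (2;(1))
  P = {0,6}:  v_{0} + v_{6} = v_{7} + v_{8}  ⟹  sig = (2;(1,1))
  P = {5,9}:  v_{5} + v_{9} = v_{2} + v_{3}  ⟹  sig = (2;(1,1))
  P = {5,10}:  v_{5} + v_{10} = v_{2} + v_{7}  ⟹  sig = (2;(1,1))
  P = {4,5}:  v_{4} + v_{5} = v_{2} + v_{7} + v_{8}  ⟹  sig = (2;(1,1,1))
  P = {6,9}:  v_{6} + v_{9} = v_{2} + v_{3} + v_{8}  ⟹  sig = (2;(1,1,1))
  P = {6,10}:  v_{6} + v_{10} = v_{2} + v_{7} + v_{8}  ⟹  sig = (2;(1,1,1))
  P = {4,6}:  v_{4} + v_{6} = v_{2} + v_{7} + 2·v_{8}  ⟹  sig = (2;(1,1,2))
  P = {2,3,7}:  v_{2} + v_{3} + v_{7} = v_{5}  ⟹  sig = (3;(1))

Sorted signature multiset PRS(X):
{ (2;()) ×3,  (2;(1)) ×7,  (2;(1,1)) ×3,  (2;(1,1,1)) ×3,  (2;(1,1,2)),  (3;(1)) }


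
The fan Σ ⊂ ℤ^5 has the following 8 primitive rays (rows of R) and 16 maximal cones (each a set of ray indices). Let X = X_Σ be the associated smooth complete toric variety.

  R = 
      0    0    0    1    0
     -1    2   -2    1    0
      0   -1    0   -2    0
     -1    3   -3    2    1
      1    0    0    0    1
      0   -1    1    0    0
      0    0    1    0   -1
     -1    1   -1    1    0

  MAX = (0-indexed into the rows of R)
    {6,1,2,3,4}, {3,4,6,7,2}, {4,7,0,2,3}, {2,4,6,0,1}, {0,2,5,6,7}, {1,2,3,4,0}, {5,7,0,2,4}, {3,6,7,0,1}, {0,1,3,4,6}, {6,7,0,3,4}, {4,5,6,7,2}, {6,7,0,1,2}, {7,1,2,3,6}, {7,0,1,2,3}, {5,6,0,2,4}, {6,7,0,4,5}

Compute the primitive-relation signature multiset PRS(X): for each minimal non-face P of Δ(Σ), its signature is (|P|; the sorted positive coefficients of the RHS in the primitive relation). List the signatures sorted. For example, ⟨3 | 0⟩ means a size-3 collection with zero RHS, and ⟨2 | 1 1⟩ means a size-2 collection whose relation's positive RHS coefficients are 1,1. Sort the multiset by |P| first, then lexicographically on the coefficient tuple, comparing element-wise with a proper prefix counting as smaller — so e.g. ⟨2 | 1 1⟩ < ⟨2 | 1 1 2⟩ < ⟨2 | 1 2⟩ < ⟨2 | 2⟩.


Δ(Σ) — 8 vertices, 5 min non-faces:

  • {1,5}:  v_{1} + v_{5} = v_{7}  ⇒ sig = ⟨2 | 1⟩
  • {3,5}:  v_{3} + v_{5} = v_{4} + 2·v_{7}  ⇒ sig = ⟨2 | 1 2⟩
  • {1,4,7}:  v_{1} + v_{4} + v_{7} = v_{3}  ⇒ sig = ⟨3 | 1⟩
  • {0,2,3,6}:  v_{0} + v_{2} + v_{3} + v_{6} = v_{1}  ⇒ sig = ⟨4 | 1⟩
  • {0,2,4,6,7}:  v_{0} + v_{2} + v_{4} + v_{6} + v_{7} = 0  ⇒ sig = ⟨5 | 0⟩

Signatures (|P|; sorted positive RHS coefficients), sorted:
    |P|=2: 2 collections, coeffs (1), (1,2)
    |P|=3: 1 collection, coeffs (1)
    |P|=4: 1 collection, coeffs (1)
    |P|=5: 1 collection, coeffs ()


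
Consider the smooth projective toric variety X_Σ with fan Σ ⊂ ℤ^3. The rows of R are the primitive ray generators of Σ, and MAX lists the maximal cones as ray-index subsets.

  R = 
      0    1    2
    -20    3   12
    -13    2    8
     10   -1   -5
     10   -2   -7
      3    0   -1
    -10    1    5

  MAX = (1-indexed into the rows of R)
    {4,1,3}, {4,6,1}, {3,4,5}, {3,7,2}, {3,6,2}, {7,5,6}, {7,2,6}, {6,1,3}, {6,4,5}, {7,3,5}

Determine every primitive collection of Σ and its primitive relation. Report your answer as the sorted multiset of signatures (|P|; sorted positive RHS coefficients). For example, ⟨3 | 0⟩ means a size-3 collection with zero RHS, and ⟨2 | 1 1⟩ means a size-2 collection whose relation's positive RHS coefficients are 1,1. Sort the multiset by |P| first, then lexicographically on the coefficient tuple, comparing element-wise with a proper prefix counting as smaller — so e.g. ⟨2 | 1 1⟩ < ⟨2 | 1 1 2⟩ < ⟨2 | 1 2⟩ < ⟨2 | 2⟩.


Δ(Σ) — 7 vertices, 9 min non-faces:

  P={4,7}:  v_{4} + v_{7} = 0 — sig = ⟨2 | 0⟩
  P={1,5}:  v_{1} + v_{5} = v_{4} — sig = ⟨2 | 1⟩
  P={2,5}:  v_{2} + v_{5} = v_{7} — sig = ⟨2 | 1⟩
  P={1,7}:  v_{1} + v_{7} = v_{3} + v_{6} — sig = ⟨2 | 1 1⟩
  P={2,4}:  v_{2} + v_{4} = v_{3} + v_{6} — sig = ⟨2 | 1 1⟩
  P={1,2}:  v_{1} + v_{2} = 2·v_{3} + 2·v_{6} — sig = ⟨2 | 2 2⟩
  P={3,5,6}:  v_{3} + v_{5} + v_{6} = 0 — sig = ⟨3 | 0⟩
  P={3,4,6}:  v_{3} + v_{4} + v_{6} = v_{1} — sig = ⟨3 | 1⟩
  P={3,6,7}:  v_{3} + v_{6} + v_{7} = v_{2} — sig = ⟨3 | 1⟩

so the primitive-relation signature multiset is
    |P|=2: 6 collections, coeffs (), (1), (1), (1,1), (1,1), (2,2)
    |P|=3: 3 collections, coeffs (), (1), (1)


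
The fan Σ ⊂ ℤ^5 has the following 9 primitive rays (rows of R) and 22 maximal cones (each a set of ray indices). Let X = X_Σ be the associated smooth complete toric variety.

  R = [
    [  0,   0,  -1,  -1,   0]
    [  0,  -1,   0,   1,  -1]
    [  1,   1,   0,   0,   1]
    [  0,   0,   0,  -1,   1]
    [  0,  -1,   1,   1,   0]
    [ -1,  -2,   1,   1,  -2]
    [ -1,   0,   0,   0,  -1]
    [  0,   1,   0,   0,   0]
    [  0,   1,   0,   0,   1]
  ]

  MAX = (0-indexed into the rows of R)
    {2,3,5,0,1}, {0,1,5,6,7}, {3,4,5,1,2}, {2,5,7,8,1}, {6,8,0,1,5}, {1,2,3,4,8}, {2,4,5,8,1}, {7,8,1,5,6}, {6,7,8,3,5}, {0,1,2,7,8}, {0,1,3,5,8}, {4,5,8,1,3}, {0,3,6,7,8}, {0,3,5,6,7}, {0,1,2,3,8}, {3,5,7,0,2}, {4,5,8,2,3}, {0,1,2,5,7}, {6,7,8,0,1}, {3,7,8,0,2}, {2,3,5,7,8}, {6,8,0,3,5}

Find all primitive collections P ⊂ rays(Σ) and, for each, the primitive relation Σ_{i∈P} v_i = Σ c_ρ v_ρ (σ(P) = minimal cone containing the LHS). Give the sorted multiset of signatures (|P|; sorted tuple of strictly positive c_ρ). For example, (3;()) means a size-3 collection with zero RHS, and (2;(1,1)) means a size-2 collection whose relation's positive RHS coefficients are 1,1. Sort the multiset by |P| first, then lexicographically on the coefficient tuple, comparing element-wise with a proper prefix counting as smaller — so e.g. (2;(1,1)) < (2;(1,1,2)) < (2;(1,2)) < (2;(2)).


Σ has 9 primitive collections:

  P={2,6}:  v_{2} + v_{6} = v_{7}  →  sig = (2;(1))
  P={0,4}:  v_{0} + v_{4} = v_{1} + v_{3}  →  sig = (2;(1,1))
  P={4,6}:  v_{4} + v_{6} = v_{5} + v_{8}  →  sig = (2;(1,1))
  P={4,7}:  v_{4} + v_{7} = v_{2} + v_{5} + v_{8}  →  sig = (2;(1,1,1))
  P={1,3,7}:  v_{1} + v_{3} + v_{7} = 0  →  sig = (3;())
  P={1,3,6}:  v_{1} + v_{3} + v_{6} = v_{0} + v_{5} + v_{8}  →  sig = (3;(1,1,1))
  P={0,2,5,8}:  v_{0} + v_{2} + v_{5} + v_{8} = 0  →  sig = (4;())
  P={0,5,7,8}:  v_{0} + v_{5} + v_{7} + v_{8} = v_{6}  →  sig = (4;(1))
  P={1,2,3,5,8}:  v_{1} + v_{2} + v_{3} + v_{5} + v_{8} = v_{4}  →  sig = (5;(1))

Signatures (|P|; sorted positive RHS coefficients), sorted:
    |P|=2: 4 collections, coeffs (1), (1,1), (1,1), (1,1,1)
    |P|=3: 2 collections, coeffs (), (1,1,1)
    |P|=4: 2 collections, coeffs (), (1)
    |P|=5: 1 collection, coeffs (1)


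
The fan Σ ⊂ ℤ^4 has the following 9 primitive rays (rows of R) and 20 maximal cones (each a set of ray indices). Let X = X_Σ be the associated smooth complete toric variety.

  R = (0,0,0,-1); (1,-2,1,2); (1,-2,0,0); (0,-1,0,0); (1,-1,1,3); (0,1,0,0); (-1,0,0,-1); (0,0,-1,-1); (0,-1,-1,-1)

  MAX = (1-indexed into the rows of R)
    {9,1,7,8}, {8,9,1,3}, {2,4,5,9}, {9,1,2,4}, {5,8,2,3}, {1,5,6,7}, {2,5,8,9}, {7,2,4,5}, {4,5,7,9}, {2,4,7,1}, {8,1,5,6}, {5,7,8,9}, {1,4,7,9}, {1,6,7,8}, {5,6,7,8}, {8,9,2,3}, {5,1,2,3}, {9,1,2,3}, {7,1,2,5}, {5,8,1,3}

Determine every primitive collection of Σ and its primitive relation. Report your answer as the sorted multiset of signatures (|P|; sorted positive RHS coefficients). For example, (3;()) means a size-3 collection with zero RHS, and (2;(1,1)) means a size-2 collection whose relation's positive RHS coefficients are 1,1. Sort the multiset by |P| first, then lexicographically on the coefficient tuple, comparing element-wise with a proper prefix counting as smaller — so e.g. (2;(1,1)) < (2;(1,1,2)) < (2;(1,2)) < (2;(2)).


The 14 primitive collections of Σ (r=9, n=4):

  P = {4,6}:  v_{4} + v_{6} = 0 ; sig = (2;())
  P = {4,8}:  v_{4} + v_{8} = v_{9} ; sig = (2;(1))
  P = {6,9}:  v_{6} + v_{9} = v_{8} ; sig = (2;(1))
  P = {2,6}:  v_{2} + v_{6} = v_{1} + v_{5} ; sig = (2;(1,1))
  P = {3,4}:  v_{3} + v_{4} = v_{1} + v_{2} + v_{9} ; sig = (2;(1,1,1))
  P = {3,6}:  v_{3} + v_{6} = 2·v_{1} + v_{5} + v_{8} ; sig = (2;(1,1,2))
  P = {3,7}:  v_{3} + v_{7} = v_{1} + 2·v_{4} ; sig = (2;(1,2))
  P = {1,2,8}:  v_{1} + v_{2} + v_{8} = v_{3} ; sig = (3;(1))
  P = {1,4,5}:  v_{1} + v_{4} + v_{5} = v_{2} ; sig = (3;(1))
  P = {1,5,9}:  v_{1} + v_{5} + v_{9} = v_{2} + v_{8} ; sig = (3;(1,1))
  P = {2,7,8}:  v_{2} + v_{7} + v_{8} = 2·v_{4} ; sig = (3;(2))
  P = {3,5,9}:  v_{3} + v_{5} + v_{9} = 2·v_{2} + 2·v_{8} ; sig = (3;(2,2))
  P = {2,7,9}:  v_{2} + v_{7} + v_{9} = 3·v_{4} ; sig = (3;(3))
  P = {1,5,7,8}:  v_{1} + v_{5} + v_{7} + v_{8} = v_{4} ; sig = (4;(1))

so the primitive-relation signature multiset is
[(2;()), (2;(1)), (2;(1)), (2;(1,1)), (2;(1,1,1)), (2;(1,1,2)), (2;(1,2)), (3;(1)), (3;(1)), (3;(1,1)), (3;(2)), (3;(2,2)), (3;(3)), (4;(1))]


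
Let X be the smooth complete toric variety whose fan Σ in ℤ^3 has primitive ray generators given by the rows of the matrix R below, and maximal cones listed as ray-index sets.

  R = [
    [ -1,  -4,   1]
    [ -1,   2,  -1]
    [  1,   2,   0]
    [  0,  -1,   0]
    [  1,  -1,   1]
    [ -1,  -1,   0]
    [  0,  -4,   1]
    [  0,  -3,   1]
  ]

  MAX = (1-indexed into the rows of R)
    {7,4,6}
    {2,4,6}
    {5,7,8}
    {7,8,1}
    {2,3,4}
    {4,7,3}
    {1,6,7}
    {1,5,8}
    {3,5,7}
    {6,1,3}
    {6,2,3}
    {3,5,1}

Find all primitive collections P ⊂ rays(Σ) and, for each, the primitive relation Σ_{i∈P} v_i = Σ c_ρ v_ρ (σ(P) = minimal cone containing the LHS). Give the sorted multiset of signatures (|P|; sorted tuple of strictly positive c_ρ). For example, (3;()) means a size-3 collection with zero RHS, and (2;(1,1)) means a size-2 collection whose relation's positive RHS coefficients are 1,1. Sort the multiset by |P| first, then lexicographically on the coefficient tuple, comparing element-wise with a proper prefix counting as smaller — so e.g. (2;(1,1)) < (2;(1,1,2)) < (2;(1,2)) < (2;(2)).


Δ(Σ) — 8 vertices, 14 min non-faces:

  {2,8}:  v_{2} + v_{8} = v_{6}  →  sig = (2;(1))
  {3,8}:  v_{3} + v_{8} = v_{5}  →  sig = (2;(1))
  {4,8}:  v_{4} + v_{8} = v_{7}  →  sig = (2;(1))
  {6,8}:  v_{6} + v_{8} = v_{1}  →  sig = (2;(1))
  {1,4}:  v_{1} + v_{4} = v_{6} + v_{7}  →  sig = (2;(1,1))
  {2,5}:  v_{2} + v_{5} = v_{3} + v_{6}  →  sig = (2;(1,1))
  {2,7}:  v_{2} + v_{7} = v_{4} + v_{6}  →  sig = (2;(1,1))
  {4,5}:  v_{4} + v_{5} = v_{3} + v_{7}  →  sig = (2;(1,1))
  {5,6}:  v_{5} + v_{6} = v_{1} + v_{3}  →  sig = (2;(1,1))
  {1,2}:  v_{1} + v_{2} = 2·v_{6}  →  sig = (2;(2))
  {3,4,6}:  v_{3} + v_{4} + v_{6} = 0  →  sig = (3;())
  {3,6,7}:  v_{3} + v_{6} + v_{7} = v_{8}  →  sig = (3;(1))
  {1,3,7}:  v_{1} + v_{3} + v_{7} = 2·v_{8}  →  sig = (3;(2))
  {1,5,7}:  v_{1} + v_{5} + v_{7} = 3·v_{8}  →  sig = (3;(3))

Sorted signature multiset PRS(X):
[(2;(1)), (2;(1)), (2;(1)), (2;(1)), (2;(1,1)), (2;(1,1)), (2;(1,1)), (2;(1,1)), (2;(1,1)), (2;(2)), (3;()), (3;(1)), (3;(2)), (3;(3))]
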